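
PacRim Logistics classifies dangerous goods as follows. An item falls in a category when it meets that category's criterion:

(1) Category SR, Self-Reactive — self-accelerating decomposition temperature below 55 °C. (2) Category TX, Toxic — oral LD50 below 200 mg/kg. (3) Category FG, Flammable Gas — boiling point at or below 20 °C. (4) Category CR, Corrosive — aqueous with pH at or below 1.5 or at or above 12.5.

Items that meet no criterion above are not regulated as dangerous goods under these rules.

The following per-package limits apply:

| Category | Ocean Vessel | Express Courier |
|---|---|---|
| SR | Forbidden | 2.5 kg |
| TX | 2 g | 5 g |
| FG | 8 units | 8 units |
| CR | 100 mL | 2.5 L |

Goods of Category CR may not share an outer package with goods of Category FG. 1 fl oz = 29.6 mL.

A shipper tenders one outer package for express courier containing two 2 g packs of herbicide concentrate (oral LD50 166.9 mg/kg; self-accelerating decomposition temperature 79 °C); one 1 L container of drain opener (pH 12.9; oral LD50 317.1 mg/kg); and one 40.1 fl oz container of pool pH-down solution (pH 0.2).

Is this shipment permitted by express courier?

Oral LD50 166.9 mg/kg meets the Category TX criterion (Toxic), so the herbicide concentrate is Category TX.
pH 12.9 meets the Category CR criterion (Corrosive), so the drain opener is Category CR.
The pool pH-down solution has pH 0.2, which is ≤ 1.5, so it is Category CR (Corrosive).
Category CR net quantity: 1 L + (one 40.1 fl oz container = 1186.96 mL) = 2186.96 mL.
2186.96 mL is within the express courier limit of 2.5 L for Category CR.
Category TX quantity: two 2 g packs = 4 g.
4 g is within the express courier limit of 5 g for Category TX.
The segregation rule (Category CR with Category FG) does not apply to Category CR with Category TX.
Every hazard category is within its express courier limit and no segregation rule is violated.

Yes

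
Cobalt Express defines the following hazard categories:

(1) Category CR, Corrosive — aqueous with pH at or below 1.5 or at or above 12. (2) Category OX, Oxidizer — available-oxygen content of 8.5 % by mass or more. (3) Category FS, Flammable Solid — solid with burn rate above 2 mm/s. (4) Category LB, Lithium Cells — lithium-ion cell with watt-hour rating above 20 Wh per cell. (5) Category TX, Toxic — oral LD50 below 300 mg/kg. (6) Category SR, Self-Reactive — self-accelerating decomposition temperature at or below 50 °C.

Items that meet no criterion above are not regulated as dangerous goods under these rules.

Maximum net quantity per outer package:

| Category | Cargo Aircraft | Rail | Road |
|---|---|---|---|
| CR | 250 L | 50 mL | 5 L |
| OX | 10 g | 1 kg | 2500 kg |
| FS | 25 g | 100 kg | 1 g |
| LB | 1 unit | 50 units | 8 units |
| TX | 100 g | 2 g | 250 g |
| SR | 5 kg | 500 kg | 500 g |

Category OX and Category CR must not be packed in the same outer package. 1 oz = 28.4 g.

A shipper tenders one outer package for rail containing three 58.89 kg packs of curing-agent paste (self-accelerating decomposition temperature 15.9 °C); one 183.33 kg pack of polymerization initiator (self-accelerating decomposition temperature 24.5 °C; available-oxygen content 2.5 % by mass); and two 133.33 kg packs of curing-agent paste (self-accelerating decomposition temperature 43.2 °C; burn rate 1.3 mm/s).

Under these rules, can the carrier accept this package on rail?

Self-accelerating decomposition temperature 15.9 °C meets the Category SR criterion (Self-Reactive), so the curing-agent paste is Category SR.
Polymerization initiator: self-accelerating decomposition temperature 24.5 °C ≤ 50 °C → Category SR (Self-Reactive).
Curing-agent paste: self-accelerating decomposition temperature 43.2 °C ≤ 50 °C → Category SR (Self-Reactive).
Category SR net quantity: (three 58.89 kg packs = 176.67 kg) + 183.33 kg + (two 133.33 kg packs = 266.66 kg) = 626.66 kg.
626.66 kg exceeds the rail limit of 500 kg for Category SR.

No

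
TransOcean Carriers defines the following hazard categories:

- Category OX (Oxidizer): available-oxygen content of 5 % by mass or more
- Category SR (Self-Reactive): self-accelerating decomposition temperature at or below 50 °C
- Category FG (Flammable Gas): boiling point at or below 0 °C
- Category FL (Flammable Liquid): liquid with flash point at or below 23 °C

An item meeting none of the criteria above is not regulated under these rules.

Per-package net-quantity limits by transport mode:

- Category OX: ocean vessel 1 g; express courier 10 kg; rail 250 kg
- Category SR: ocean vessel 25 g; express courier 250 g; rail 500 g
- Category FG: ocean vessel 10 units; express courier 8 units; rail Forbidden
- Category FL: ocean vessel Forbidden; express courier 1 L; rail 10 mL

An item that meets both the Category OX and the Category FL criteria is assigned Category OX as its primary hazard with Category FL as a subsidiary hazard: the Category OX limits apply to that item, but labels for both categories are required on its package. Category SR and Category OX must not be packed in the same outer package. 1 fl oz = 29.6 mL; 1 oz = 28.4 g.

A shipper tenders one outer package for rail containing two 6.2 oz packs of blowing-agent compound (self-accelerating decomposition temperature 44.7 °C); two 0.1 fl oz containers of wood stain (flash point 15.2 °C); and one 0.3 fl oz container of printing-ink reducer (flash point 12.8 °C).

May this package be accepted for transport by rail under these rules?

With self-accelerating decomposition temperature 44.7 °C (≤ 50 °C), the blowing-agent compound falls in Category SR.
The wood stain has flash point 15.2 °C, which is ≤ 23 °C, so it is Category FL (Flammable Liquid).
Printing-ink reducer: flash point 12.8 °C ≤ 23 °C → Category FL (Flammable Liquid).
Category FL net quantity: (two 0.1 fl oz containers = 5.92 mL) + (one 0.3 fl oz container = 8.88 mL) = 14.8 mL.
That exceeds the Category FL rail limit of 10 mL.
Category SR quantity: two 6.2 oz packs = 352.16 g.
352.16 g ≤ 500 g (rail limit, Category SR) — within limit.
The segregation rule (Category SR with Category OX) does not apply to Category FL with Category SR.

No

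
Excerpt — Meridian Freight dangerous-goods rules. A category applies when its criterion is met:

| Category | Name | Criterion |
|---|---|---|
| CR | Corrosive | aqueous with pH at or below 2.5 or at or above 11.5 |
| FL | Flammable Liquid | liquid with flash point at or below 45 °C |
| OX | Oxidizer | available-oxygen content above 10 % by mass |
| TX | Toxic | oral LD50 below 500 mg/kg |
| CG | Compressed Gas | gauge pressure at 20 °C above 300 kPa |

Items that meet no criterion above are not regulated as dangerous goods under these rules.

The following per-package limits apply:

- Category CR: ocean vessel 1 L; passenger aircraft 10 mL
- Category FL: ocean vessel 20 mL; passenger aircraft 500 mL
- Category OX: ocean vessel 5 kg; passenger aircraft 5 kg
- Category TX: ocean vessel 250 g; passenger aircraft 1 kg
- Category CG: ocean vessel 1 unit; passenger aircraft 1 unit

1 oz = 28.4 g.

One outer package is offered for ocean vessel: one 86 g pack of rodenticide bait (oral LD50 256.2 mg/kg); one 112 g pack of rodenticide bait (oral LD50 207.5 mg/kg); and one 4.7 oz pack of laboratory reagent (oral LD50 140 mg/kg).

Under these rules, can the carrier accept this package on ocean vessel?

No

Rodenticide bait: oral LD50 256.2 mg/kg < 500 mg/kg → Category TX (Toxic).
The rodenticide bait has oral LD50 207.5 mg/kg, which is < 500 mg/kg, so it is Category TX (Toxic).
Oral LD50 140 mg/kg meets the Category TX criterion (Toxic), so the laboratory reagent is Category TX.
Total Category TX: 86 g + 112 g + (one 4.7 oz pack = 133.48 g) = 331.48 g.
331.48 g > 250 g (ocean vessel limit, Category TX) — over the limit.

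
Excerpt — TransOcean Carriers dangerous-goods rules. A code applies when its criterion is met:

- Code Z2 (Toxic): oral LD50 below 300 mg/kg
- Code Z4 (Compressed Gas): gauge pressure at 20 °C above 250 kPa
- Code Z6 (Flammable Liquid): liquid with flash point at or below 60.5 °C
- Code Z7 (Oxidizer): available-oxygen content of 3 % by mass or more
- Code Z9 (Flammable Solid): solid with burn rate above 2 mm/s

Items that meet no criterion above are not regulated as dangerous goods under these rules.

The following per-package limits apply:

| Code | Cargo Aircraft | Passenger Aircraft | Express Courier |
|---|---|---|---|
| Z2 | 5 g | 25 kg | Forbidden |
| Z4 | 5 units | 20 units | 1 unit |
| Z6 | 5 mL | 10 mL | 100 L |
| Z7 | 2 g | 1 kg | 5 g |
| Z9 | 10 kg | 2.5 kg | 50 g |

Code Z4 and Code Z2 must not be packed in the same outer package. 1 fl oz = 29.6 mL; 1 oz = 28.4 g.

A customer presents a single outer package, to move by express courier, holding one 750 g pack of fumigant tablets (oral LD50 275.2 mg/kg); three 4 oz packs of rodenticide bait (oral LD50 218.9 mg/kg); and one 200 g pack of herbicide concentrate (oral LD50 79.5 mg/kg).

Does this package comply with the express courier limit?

No

The fumigant tablets have oral LD50 275.2 mg/kg, which is < 300 mg/kg, so they are Code Z2 (Toxic).
The rodenticide bait has oral LD50 218.9 mg/kg, which is < 300 mg/kg, so it is Code Z2 (Toxic).
Oral LD50 79.5 mg/kg meets the Code Z2 criterion (Toxic), so the herbicide concentrate is Code Z2.
Code Z2 net quantity: 750 g + (three 4 oz packs = 340.8 g) + 200 g = 1290.8 g.
Code Z2 is Forbidden by express courier.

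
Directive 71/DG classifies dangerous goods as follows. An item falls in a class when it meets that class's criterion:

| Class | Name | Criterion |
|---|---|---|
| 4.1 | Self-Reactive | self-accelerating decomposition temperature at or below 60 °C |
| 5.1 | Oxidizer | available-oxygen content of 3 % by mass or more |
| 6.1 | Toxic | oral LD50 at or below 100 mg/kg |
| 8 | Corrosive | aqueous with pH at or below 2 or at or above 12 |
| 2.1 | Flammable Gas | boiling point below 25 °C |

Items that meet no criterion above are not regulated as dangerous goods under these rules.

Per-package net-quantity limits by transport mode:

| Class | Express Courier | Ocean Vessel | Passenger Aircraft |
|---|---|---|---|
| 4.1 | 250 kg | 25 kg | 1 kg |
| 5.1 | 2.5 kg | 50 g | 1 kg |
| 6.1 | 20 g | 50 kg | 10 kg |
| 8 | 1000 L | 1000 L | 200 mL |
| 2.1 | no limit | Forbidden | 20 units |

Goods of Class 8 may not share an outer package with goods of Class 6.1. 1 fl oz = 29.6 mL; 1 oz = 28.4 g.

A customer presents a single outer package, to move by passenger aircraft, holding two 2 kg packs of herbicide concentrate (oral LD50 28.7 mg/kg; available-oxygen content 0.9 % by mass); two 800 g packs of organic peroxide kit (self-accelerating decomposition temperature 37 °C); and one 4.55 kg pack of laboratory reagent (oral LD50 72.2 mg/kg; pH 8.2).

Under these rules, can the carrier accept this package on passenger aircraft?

The herbicide concentrate has oral LD50 28.7 mg/kg, which is ≤ 100 mg/kg, so it is Class 6.1 (Toxic).
With self-accelerating decomposition temperature 37 °C (≤ 60 °C), the organic peroxide kit falls in Class 4.1.
Laboratory reagent: oral LD50 72.2 mg/kg ≤ 100 mg/kg → Class 6.1 (Toxic).
Class 6.1 net quantity: (two 2 kg packs = 4 kg) + 4.55 kg = 8.55 kg.
That is within the Class 6.1 passenger aircraft limit of 10 kg.
Class 4.1 quantity: two 800 g packs = 1.6 kg.
1.6 kg exceeds the passenger aircraft limit of 1 kg for Class 4.1.
The segregation rule (Class 8 with Class 6.1) does not apply to Class 6.1 with Class 4.1.

No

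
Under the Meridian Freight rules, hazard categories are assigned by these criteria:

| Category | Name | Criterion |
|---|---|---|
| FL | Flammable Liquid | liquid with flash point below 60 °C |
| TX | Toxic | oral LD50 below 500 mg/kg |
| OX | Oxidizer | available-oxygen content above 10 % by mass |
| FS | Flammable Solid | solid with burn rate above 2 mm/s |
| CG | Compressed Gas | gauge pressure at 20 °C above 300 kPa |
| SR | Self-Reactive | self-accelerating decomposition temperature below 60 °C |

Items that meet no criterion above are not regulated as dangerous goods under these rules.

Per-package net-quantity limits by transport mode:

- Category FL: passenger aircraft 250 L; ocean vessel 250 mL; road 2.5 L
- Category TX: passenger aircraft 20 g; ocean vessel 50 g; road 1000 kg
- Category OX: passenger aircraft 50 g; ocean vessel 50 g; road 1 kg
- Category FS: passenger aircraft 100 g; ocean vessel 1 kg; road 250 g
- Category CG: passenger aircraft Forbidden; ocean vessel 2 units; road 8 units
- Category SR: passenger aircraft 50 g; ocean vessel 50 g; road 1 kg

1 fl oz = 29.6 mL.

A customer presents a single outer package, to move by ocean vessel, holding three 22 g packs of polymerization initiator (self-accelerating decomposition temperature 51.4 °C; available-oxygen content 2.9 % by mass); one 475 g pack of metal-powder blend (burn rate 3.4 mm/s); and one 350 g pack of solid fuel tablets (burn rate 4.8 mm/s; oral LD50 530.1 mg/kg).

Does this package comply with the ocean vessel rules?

Self-accelerating decomposition temperature 51.4 °C meets the Category SR criterion (Self-Reactive), so the polymerization initiator is Category SR.
Metal-powder blend: burn rate 3.4 mm/s > 2 mm/s → Category FS (Flammable Solid).
With burn rate 4.8 mm/s (> 2 mm/s), the solid fuel tablets fall in Category FS.
Total Category FS: 475 g + 350 g = 825 g.
825 g ≤ 1 kg (ocean vessel limit, Category FS) — within limit.
Category SR quantity: three 22 g packs = 66 g.
66 g exceeds the ocean vessel limit of 50 g for Category SR.

No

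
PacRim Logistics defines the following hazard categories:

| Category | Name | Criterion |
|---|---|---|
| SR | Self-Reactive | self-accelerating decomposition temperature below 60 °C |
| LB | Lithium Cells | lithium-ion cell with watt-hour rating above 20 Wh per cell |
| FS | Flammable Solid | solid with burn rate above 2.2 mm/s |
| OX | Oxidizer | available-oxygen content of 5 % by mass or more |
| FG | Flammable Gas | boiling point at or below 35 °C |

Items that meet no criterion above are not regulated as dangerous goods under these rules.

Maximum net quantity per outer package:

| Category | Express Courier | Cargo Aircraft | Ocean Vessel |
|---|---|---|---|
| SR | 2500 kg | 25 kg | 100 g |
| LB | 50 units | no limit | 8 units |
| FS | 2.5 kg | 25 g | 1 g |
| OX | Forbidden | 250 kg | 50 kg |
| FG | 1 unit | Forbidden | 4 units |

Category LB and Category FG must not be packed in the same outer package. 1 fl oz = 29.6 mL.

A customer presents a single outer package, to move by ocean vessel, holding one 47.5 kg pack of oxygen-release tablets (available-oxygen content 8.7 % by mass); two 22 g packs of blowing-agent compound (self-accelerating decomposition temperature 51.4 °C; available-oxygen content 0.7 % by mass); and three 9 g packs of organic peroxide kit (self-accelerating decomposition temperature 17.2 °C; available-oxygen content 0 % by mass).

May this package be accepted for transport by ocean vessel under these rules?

Available-oxygen content 8.7 % by mass meets the Category OX criterion (Oxidizer), so the oxygen-release tablets are Category OX.
The blowing-agent compound has self-accelerating decomposition temperature 51.4 °C, which is < 60 °C, so it is Category SR (Self-Reactive).
Self-accelerating decomposition temperature 17.2 °C meets the Category SR criterion (Self-Reactive), so the organic peroxide kit is Category SR.
Category SR net quantity: (two 22 g packs = 44 g) + (three 9 g packs = 27 g) = 71 g.
71 g is within the ocean vessel limit of 100 g for Category SR.
Category OX quantity: 47.5 kg.
That is within the Category OX ocean vessel limit of 50 kg.
The segregation rule (Category LB with Category FG) does not apply to Category SR with Category OX.
Every hazard category is within its ocean vessel limit and no segregation rule is violated.

Yes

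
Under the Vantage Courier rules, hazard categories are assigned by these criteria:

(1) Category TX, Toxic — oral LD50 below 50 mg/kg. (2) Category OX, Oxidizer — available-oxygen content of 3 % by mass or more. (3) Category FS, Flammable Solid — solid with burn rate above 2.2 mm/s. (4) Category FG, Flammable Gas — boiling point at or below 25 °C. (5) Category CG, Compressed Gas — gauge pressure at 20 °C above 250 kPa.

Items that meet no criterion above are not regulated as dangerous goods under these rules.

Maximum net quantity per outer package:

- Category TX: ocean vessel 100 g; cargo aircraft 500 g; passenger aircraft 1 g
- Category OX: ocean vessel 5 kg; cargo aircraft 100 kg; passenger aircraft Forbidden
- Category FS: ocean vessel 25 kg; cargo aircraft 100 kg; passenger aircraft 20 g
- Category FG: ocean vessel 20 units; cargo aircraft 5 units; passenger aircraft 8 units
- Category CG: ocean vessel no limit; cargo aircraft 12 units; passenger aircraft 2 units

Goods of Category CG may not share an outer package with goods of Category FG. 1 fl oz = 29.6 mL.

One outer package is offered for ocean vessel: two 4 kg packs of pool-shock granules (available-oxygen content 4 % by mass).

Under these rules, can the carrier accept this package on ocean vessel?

No

Available-oxygen content 4 % by mass meets the Category OX criterion (Oxidizer), so the pool-shock granules are Category OX.
Category OX quantity: two 4 kg packs = 8 kg.
8 kg > 5 kg (ocean vessel limit, Category OX) — over the limit.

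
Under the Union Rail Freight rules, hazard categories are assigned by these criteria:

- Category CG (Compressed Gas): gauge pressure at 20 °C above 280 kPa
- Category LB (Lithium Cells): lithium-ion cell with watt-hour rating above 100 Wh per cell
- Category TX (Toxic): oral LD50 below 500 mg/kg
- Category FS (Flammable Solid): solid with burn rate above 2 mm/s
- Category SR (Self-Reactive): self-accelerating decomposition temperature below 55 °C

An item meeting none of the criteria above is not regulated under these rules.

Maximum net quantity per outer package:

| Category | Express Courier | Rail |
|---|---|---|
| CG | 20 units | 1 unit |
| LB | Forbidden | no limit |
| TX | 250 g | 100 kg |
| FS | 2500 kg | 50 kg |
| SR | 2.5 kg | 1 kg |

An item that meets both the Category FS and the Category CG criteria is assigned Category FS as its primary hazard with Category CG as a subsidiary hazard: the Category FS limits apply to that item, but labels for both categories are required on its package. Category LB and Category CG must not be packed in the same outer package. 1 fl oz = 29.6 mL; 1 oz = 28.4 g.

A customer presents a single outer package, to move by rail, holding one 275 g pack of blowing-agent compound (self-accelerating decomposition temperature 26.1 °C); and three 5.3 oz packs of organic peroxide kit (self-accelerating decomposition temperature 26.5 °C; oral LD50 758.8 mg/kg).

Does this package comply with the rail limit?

Self-accelerating decomposition temperature 26.1 °C meets the Category SR criterion (Self-Reactive), so the blowing-agent compound is Category SR.
Self-accelerating decomposition temperature 26.5 °C meets the Category SR criterion (Self-Reactive), so the organic peroxide kit is Category SR.
Category SR net quantity: 275 g + (three 5.3 oz packs = 451.56 g) = 726.56 g.
726.56 g ≤ 1 kg (rail limit, Category SR) — within limit.

Yes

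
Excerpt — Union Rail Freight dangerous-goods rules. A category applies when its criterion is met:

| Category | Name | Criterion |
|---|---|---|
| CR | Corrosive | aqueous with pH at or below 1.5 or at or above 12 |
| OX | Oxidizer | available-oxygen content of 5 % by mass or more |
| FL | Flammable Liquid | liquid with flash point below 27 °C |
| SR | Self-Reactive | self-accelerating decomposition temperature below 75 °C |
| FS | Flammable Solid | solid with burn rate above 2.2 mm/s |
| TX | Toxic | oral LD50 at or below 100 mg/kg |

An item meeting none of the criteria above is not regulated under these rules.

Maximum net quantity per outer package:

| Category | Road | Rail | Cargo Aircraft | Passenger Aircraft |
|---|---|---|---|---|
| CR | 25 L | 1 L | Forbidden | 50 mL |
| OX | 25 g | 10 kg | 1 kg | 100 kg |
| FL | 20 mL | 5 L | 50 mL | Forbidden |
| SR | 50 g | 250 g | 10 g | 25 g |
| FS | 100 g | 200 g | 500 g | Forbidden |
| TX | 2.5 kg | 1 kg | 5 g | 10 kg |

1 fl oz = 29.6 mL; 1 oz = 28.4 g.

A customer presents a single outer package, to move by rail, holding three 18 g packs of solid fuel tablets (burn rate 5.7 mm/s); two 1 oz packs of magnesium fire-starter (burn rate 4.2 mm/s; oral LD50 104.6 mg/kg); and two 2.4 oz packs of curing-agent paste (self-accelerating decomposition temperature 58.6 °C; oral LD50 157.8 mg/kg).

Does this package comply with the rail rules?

Yes

With burn rate 5.7 mm/s (> 2.2 mm/s), the solid fuel tablets fall in Category FS.
Burn rate 4.2 mm/s meets the Category FS criterion (Flammable Solid), so the magnesium fire-starter is Category FS.
With self-accelerating decomposition temperature 58.6 °C (< 75 °C), the curing-agent paste falls in Category SR.
Category SR quantity: two 2.4 oz packs = 136.32 g.
136.32 g ≤ 250 g (rail limit, Category SR) — within limit.
Category FS net quantity: (three 18 g packs = 54 g) + (two 1 oz packs = 56.8 g) = 110.8 g.
110.8 g is within the rail limit of 200 g for Category FS.
Every hazard category is within its rail limit and no segregation rule is violated.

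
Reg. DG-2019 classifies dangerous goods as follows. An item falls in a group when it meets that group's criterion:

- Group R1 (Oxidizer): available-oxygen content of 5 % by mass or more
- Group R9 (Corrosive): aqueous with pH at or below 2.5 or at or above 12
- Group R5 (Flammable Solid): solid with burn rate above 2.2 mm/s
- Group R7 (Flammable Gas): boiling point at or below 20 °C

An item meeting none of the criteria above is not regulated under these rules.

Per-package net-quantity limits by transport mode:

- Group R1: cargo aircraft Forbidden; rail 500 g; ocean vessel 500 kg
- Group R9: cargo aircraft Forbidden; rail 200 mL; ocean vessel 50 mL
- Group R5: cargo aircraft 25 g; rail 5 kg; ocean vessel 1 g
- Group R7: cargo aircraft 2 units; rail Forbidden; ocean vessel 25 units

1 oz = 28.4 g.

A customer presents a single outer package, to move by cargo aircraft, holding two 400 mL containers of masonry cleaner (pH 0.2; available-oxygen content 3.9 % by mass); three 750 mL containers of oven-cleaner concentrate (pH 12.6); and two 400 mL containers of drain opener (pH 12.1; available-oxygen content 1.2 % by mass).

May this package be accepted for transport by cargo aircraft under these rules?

With pH 0.2 (≤ 2.5), the masonry cleaner falls in Group R9.
pH 12.6 meets the Group R9 criterion (Corrosive), so the oven-cleaner concentrate is Group R9.
The drain opener has pH 12.1, which is ≥ 12, so it is Group R9 (Corrosive).
Group R9 net quantity: (two 400 mL containers = 800 mL) + (three 750 mL containers = 2.25 L) + (two 400 mL containers = 800 mL) = 3.85 L.
By cargo aircraft, Group R9 is Forbidden regardless of quantity.

No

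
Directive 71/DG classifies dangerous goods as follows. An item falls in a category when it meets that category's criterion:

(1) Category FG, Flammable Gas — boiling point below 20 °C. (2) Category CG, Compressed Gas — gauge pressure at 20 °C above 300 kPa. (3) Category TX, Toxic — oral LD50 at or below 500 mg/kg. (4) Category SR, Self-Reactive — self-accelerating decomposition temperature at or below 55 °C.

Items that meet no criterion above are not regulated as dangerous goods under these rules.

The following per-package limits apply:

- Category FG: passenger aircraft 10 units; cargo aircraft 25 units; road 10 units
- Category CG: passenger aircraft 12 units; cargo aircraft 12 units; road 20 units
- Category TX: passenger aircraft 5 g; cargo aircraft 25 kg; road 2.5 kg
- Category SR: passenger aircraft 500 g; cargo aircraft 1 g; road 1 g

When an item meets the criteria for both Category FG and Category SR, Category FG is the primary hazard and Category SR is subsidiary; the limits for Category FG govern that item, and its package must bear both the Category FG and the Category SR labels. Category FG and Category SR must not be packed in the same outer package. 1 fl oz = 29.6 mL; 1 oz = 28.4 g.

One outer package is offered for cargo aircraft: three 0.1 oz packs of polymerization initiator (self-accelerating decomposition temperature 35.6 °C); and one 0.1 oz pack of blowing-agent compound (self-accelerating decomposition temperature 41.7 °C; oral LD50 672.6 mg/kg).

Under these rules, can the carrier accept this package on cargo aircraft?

Self-accelerating decomposition temperature 35.6 °C meets the Category SR criterion (Self-Reactive), so the polymerization initiator is Category SR.
With self-accelerating decomposition temperature 41.7 °C (≤ 55 °C), the blowing-agent compound falls in Category SR.
Category SR net quantity: (three 0.1 oz packs = 8.52 g) + (one 0.1 oz pack = 2.84 g) = 11.36 g.
11.36 g > 1 g (cargo aircraft limit, Category SR) — over the limit.

No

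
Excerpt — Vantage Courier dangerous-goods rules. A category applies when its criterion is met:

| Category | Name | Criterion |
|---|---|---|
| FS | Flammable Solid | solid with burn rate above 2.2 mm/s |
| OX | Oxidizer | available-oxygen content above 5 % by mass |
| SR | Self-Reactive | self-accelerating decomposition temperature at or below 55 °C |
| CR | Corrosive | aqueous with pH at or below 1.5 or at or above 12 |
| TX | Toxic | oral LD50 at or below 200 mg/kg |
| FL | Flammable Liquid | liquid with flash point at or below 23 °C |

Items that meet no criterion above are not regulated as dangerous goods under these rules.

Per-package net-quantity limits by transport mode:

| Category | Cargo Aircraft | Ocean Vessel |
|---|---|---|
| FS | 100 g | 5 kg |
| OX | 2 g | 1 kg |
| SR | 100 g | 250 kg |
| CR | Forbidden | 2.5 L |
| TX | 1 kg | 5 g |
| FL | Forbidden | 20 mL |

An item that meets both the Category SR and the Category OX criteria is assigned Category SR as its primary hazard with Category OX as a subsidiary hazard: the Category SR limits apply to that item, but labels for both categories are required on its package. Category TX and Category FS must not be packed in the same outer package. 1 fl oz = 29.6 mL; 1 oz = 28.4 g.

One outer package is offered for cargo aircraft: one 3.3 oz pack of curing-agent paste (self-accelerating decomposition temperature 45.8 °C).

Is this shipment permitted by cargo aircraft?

Yes

The curing-agent paste has self-accelerating decomposition temperature 45.8 °C, which is ≤ 55 °C, so it is Category SR (Self-Reactive).
Category SR quantity: one 3.3 oz pack = 93.72 g.
93.72 g is within the cargo aircraft limit of 100 g for Category SR.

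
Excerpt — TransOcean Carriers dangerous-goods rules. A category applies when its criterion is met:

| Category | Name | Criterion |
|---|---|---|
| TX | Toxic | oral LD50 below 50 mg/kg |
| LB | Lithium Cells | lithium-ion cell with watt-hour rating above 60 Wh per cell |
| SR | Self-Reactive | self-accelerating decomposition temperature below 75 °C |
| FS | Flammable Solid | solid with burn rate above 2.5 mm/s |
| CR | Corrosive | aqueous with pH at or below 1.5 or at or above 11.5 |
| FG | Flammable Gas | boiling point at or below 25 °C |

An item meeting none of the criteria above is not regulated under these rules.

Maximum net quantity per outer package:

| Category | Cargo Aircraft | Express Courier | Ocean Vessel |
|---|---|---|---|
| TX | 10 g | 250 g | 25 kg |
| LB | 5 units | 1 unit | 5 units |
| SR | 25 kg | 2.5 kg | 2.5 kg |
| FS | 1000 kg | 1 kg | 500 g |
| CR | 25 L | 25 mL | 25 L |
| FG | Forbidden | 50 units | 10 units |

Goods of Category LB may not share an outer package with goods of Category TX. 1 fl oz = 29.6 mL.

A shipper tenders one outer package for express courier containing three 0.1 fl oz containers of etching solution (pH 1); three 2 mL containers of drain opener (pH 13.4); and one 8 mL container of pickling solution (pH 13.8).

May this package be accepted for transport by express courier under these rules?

pH 1 meets the Category CR criterion (Corrosive), so the etching solution is Category CR.
pH 13.4 meets the Category CR criterion (Corrosive), so the drain opener is Category CR.
The pickling solution has pH 13.8, which is ≥ 11.5, so it is Category CR (Corrosive).
Total Category CR: (three 0.1 fl oz containers = 8.88 mL) + (three 2 mL containers = 6 mL) + 8 mL = 22.88 mL.
22.88 mL ≤ 25 mL (express courier limit, Category CR) — within limit.

Yes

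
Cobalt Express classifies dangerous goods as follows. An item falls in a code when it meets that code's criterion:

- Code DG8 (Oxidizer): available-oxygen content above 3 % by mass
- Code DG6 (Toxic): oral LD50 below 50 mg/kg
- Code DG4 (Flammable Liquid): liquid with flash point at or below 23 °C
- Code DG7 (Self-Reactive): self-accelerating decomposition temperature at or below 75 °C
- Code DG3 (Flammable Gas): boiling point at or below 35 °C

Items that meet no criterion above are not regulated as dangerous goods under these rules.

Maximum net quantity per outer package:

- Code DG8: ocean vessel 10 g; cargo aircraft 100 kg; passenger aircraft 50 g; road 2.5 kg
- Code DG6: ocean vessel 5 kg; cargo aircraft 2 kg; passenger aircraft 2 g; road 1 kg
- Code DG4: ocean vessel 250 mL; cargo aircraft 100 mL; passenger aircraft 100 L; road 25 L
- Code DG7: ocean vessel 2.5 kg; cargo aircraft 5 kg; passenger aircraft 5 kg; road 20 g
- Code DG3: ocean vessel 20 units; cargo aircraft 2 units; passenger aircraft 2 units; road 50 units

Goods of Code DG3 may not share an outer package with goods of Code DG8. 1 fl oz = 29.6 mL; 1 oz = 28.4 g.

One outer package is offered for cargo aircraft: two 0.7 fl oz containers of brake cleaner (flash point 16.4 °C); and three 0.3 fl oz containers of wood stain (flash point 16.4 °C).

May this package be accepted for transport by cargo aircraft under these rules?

With flash point 16.4 °C (≤ 23 °C), the brake cleaner falls in Code DG4.
Flash point 16.4 °C meets the Code DG4 criterion (Flammable Liquid), so the wood stain is Code DG4.
Code DG4 net quantity: (two 0.7 fl oz containers = 41.44 mL) + (three 0.3 fl oz containers = 26.64 mL) = 68.08 mL.
That is within the Code DG4 cargo aircraft limit of 100 mL.

Yes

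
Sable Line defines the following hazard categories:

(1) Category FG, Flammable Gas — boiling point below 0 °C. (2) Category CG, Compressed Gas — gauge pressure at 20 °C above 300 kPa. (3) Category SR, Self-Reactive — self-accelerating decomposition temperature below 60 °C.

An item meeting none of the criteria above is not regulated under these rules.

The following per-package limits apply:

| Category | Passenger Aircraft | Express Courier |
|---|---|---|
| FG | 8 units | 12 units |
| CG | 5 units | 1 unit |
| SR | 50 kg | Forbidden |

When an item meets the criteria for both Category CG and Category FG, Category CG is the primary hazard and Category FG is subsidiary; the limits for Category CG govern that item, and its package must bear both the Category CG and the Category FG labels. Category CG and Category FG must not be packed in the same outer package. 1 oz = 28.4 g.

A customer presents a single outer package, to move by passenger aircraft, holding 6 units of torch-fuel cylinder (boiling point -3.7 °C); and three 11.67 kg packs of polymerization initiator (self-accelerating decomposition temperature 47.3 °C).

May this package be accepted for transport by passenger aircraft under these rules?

Yes

With boiling point -3.7 °C (< 0 °C), the torch-fuel cylinder falls in Category FG.
Self-accelerating decomposition temperature 47.3 °C meets the Category SR criterion (Self-Reactive), so the polymerization initiator is Category SR.
Category SR quantity: three 11.67 kg packs = 35.01 kg.
35.01 kg is within the passenger aircraft limit of 50 kg for Category SR.
Category FG quantity: 6 units.
6 units is within the passenger aircraft limit of 8 units for Category FG.
The segregation rule (Category CG with Category FG) does not apply to Category SR with Category FG.
Every hazard category is within its passenger aircraft limit and no segregation rule is violated.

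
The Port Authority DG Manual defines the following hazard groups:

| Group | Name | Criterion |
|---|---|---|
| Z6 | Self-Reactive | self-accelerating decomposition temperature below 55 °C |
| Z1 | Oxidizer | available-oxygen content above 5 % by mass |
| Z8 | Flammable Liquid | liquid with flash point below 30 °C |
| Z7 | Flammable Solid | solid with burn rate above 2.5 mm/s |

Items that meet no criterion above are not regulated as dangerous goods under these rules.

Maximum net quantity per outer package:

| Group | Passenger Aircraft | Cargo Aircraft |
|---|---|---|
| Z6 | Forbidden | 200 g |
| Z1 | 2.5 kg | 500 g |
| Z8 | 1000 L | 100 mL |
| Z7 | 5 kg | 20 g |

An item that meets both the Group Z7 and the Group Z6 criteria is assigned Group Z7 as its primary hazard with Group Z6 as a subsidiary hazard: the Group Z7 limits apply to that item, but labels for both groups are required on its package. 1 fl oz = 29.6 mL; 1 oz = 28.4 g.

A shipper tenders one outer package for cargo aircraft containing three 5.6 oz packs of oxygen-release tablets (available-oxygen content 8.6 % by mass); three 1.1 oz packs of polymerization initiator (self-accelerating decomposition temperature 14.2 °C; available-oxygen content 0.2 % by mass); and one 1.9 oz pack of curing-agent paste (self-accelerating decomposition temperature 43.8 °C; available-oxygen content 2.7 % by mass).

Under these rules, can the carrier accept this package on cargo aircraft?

Oxygen-release tablets: available-oxygen content 8.6 % by mass > 5 % by mass → Group Z1 (Oxidizer).
Self-accelerating decomposition temperature 14.2 °C meets the Group Z6 criterion (Self-Reactive), so the polymerization initiator is Group Z6.
Curing-agent paste: self-accelerating decomposition temperature 43.8 °C < 55 °C → Group Z6 (Self-Reactive).
Group Z1 quantity: three 5.6 oz packs = 477.12 g.
477.12 g is within the cargo aircraft limit of 500 g for Group Z1.
Total Group Z6: (three 1.1 oz packs = 93.72 g) + (one 1.9 oz pack = 53.96 g) = 147.68 g.
That is within the Group Z6 cargo aircraft limit of 200 g.
Every hazard group is within its cargo aircraft limit and no segregation rule is violated.

Yes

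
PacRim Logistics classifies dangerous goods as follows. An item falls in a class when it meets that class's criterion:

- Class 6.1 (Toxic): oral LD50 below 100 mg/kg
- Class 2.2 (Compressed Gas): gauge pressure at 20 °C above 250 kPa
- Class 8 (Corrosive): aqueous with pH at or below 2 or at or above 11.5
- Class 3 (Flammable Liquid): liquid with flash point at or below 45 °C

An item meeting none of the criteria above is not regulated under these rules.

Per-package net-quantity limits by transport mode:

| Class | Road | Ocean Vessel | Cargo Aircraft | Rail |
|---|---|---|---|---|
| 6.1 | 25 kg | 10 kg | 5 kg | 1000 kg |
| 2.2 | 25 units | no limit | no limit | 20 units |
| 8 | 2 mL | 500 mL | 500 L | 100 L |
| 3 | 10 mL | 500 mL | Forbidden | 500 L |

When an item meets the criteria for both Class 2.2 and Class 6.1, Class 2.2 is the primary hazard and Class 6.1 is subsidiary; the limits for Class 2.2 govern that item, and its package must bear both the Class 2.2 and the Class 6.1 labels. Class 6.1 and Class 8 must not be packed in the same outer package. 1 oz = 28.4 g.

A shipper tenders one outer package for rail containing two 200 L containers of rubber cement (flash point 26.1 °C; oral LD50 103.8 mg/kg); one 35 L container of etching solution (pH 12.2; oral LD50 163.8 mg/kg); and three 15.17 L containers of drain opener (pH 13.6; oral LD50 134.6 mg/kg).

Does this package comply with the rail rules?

The rubber cement has flash point 26.1 °C, which is ≤ 45 °C, so it is Class 3 (Flammable Liquid).
pH 12.2 meets the Class 8 criterion (Corrosive), so the etching solution is Class 8.
With pH 13.6 (≥ 11.5), the drain opener falls in Class 8.
Class 8 net quantity: 35 L + (three 15.17 L containers = 45.51 L) = 80.51 L.
80.51 L is within the rail limit of 100 L for Class 8.
Class 3 quantity: two 200 L containers = 400 L.
That is within the Class 3 rail limit of 500 L.
The segregation rule (Class 6.1 with Class 8) does not apply to Class 8 with Class 3.
Every hazard class is within its rail limit and no segregation rule is violated.

Yes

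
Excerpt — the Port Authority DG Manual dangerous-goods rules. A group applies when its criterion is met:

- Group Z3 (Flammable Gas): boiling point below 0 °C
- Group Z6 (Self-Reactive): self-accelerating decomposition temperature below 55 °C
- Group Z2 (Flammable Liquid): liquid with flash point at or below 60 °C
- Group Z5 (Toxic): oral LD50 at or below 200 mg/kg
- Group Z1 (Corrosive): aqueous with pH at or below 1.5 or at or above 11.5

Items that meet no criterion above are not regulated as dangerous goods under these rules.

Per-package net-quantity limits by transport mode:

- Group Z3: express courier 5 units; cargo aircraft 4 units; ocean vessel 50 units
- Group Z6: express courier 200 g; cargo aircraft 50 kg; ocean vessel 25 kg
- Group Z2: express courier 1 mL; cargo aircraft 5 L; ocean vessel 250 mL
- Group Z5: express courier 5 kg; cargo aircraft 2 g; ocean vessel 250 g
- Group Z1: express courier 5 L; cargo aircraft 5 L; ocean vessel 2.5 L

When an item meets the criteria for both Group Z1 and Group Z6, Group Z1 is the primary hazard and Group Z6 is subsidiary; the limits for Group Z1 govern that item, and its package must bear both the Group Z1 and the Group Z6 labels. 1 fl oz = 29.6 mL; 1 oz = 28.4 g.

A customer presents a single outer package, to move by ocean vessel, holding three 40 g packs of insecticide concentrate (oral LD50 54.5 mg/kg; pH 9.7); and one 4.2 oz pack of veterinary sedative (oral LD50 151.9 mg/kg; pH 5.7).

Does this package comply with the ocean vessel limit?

Yes

With oral LD50 54.5 mg/kg (≤ 200 mg/kg), the insecticide concentrate falls in Group Z5.
Veterinary sedative: oral LD50 151.9 mg/kg ≤ 200 mg/kg → Group Z5 (Toxic).
Group Z5 net quantity: (three 40 g packs = 120 g) + (one 4.2 oz pack = 119.28 g) = 239.28 g.
239.28 g is within the ocean vessel limit of 250 g for Group Z5.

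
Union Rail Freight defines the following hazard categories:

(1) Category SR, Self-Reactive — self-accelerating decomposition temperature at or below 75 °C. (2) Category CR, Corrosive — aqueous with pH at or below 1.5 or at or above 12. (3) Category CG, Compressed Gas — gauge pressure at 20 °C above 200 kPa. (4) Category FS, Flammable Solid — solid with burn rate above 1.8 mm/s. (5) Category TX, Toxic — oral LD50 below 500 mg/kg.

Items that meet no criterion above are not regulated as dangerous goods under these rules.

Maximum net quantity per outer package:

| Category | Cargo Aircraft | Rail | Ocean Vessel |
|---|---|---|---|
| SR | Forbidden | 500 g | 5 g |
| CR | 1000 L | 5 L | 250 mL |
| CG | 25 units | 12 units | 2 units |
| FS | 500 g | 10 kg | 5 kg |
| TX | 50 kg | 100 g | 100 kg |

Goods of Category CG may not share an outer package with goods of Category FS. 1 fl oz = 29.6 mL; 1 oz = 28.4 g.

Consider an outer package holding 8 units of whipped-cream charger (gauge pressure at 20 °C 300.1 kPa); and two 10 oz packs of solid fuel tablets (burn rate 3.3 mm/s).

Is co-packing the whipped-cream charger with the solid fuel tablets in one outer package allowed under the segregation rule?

No

Whipped-cream charger: gauge pressure at 20 °C 300.1 kPa > 200 kPa → Category CG (Compressed Gas).
The solid fuel tablets have burn rate 3.3 mm/s, which is > 1.8 mm/s, so they are Category FS (Flammable Solid).
Category CG and Category FS may not share an outer package.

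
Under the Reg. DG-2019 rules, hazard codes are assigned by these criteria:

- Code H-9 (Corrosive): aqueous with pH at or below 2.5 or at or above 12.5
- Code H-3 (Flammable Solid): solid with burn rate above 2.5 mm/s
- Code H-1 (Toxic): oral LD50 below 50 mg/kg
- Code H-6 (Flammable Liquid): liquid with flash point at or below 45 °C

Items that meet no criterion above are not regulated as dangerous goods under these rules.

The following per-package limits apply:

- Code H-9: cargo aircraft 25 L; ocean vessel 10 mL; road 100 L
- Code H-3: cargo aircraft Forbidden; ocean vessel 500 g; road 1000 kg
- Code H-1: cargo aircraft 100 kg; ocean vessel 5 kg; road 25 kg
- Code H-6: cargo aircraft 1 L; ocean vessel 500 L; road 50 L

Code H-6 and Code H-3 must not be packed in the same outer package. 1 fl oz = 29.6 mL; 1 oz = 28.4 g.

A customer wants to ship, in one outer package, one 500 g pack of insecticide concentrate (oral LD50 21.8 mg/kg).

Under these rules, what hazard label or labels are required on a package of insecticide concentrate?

Code H-1

Insecticide concentrate: oral LD50 21.8 mg/kg < 50 mg/kg → Code H-1 (Toxic).
Only the Code H-1 label is required.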